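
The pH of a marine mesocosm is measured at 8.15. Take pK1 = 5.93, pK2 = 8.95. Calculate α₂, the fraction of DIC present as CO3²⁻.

α₂ = 0.136

α₂ = 1 / (1 + [H⁺]/K2 + [H⁺]²/(K1K2)) = 1 / (1 + 10^+0.80 + 10^-1.42)
   = 1 / (1 + 6.3096 + 0.038019) = 1/7.3476 = 0.1361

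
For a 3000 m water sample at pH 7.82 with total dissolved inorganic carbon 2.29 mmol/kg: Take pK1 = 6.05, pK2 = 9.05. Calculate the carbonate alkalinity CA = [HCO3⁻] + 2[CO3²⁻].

CA = [HCO3⁻] + 2[CO3²⁻] = (α₁ + 2α₂)·DIC
At pH 7.82: [H⁺]/K1 = 10^-1.77 = 0.016982, K2/[H⁺] = 10^-1.23 = 0.058884
α₁ = 1/(1 + 0.016982 + 0.058884) = 1/1.0759 = 0.9295; α₂ = α₁·K2/[H⁺] = 0.05473
α₁ + 2α₂ = 1.0389
CA = 1.0389 × 2.29 = 2.38 mmol/kg

CA = 2.38 mmol/kg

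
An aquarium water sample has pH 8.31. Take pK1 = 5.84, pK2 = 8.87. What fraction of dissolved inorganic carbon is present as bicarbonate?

α₁ = 1 / (1 + [H⁺]/K1 + K2/[H⁺]) = 1 / (1 + 10^-2.47 + 10^-0.56)
   = 1 / (1 + 0.0033884 + 0.27542) = 1/1.2788 = 0.7820

α₁ = 0.782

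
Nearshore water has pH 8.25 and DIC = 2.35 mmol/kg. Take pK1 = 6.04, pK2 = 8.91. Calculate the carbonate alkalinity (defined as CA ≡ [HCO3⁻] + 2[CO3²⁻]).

CA = 2.76 mmol/kg

CA = [HCO3⁻] + 2[CO3²⁻] = (α₁ + 2α₂)·DIC
At pH 8.25: [H⁺]/K1 = 10^-2.21 = 0.0061660, K2/[H⁺] = 10^-0.66 = 0.21878
α₁ = 1/(1 + 0.0061660 + 0.21878) = 1/1.2249 = 0.8164; α₂ = α₁·K2/[H⁺] = 0.1786
α₁ + 2α₂ = 1.1736
CA = 1.1736 × 2.35 = 2.76 mmol/kg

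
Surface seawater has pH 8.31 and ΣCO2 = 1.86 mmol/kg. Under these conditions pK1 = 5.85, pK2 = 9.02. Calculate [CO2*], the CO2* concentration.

[CO2*] = 5.38 μmol/kg

α₀ = 1 / (1 + K1/[H⁺] + K1K2/[H⁺]²) = 1 / (1 + 10^+2.46 + 10^+1.75)
   = 1 / (1 + 288.40 + 56.234) = 1/345.64 = 0.002893
[CO2*] = α₀ × DIC = 0.002893 × 1.86 = 0.00538 mmol/kg = 5.38 μmol/kg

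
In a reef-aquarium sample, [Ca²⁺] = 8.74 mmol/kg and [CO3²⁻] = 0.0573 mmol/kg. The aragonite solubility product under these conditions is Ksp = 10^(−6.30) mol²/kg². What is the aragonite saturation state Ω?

Ω = 0.999

Ksp = 10^(−6.30) = 5.012×10^-7
Ω = [Ca²⁺][CO3²⁻]/Ksp = (8.74×10^-3)(0.0573×10^-3) / 5.012×10^-7 = 0.999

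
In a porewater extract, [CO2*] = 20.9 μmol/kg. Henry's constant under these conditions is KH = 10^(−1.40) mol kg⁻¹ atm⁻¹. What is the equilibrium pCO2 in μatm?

pCO2 = 525 μatm

KH = 10^(−1.40) = 3.981×10^-2 mol kg⁻¹ atm⁻¹
pCO2 = [CO2*]/KH = 20.9×10^-6 / 3.981×10^-2 = 5.25×10^-4 atm = 525 μatm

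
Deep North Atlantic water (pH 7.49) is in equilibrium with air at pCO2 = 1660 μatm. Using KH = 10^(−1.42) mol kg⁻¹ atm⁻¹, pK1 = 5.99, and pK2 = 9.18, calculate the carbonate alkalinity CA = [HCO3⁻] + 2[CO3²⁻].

[CO2*] = KH · pCO2 = 10^(−1.42) × 1660×10^-6 = 6.311×10^-5 mol/kg
α₀ = 1/(1 + K1/[H⁺] + K1K2/[H⁺]²) = 1/(1 + 10^+1.50 + 10^-0.19) = 0.03006
DIC = [CO2*]/α₀ = 6.311×10^-5 / 0.03006 = 2.100 mmol/kg
CA = (α₁ + 2α₂)·DIC = (0.9505 + 2×0.01941) × 2.100 = 2.08 mmol/kg

CA = 2.08 mmol/kg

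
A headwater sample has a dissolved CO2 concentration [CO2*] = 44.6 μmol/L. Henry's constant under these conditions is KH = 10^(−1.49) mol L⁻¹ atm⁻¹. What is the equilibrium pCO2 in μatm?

KH = 10^(−1.49) = 3.236×10^-2 mol L⁻¹ atm⁻¹
pCO2 = [CO2*]/KH = 44.6×10^-6 / 3.236×10^-2 = 1.38×10^-3 atm = 1380 μatm

pCO2 = 1380 μatm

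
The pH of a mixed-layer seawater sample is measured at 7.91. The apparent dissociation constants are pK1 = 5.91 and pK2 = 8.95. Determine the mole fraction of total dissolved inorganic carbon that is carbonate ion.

α₂ = 1 / (1 + [H⁺]/K2 + [H⁺]²/(K1K2)) = 1 / (1 + 10^+1.04 + 10^-0.96)
   = 1 / (1 + 10.965 + 0.10965) = 1/12.074 = 0.08282

α₂ = 0.0828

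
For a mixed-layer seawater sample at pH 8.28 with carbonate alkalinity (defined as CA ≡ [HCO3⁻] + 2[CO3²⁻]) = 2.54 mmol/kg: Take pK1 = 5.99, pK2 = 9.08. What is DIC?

CA = [HCO3⁻] + 2[CO3²⁻] = (α₁ + 2α₂)·DIC
At pH 8.28: [H⁺]/K1 = 10^-2.29 = 0.0051286, K2/[H⁺] = 10^-0.80 = 0.15849
α₁ = 1/(1 + 0.0051286 + 0.15849) = 1/1.1636 = 0.8594; α₂ = α₁·K2/[H⁺] = 0.1362
α₁ + 2α₂ = 1.1318
DIC = CA / (α₁ + 2α₂) = 2.54 / 1.1318 = 2.24 mmol/kg

DIC = 2.24 mmol/kg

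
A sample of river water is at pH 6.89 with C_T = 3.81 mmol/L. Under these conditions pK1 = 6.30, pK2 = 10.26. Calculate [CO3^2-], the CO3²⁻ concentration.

[CO3²⁻] = 1.29 μmol/L

α₂ = 1 / (1 + [H⁺]/K2 + [H⁺]²/(K1K2)) = 1 / (1 + 10^+3.37 + 10^+2.78)
   = 1 / (1 + 2344.2 + 602.56) = 1/2947.8 = 0.0003392
[CO3²⁻] = α₂ × DIC = 0.0003392 × 3.81 = 0.00129 mmol/L = 1.29 μmol/L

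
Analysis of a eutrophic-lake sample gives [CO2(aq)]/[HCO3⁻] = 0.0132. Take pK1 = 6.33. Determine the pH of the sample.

pH = 8.21

From K1 = [H⁺][HCO3⁻]/[CO2(aq)]:  pH = pK1 − log₁₀([CO2(aq)]/[HCO3⁻])
log₁₀(0.0132) = -1.879
pH = 6.33 − (-1.879) = 8.21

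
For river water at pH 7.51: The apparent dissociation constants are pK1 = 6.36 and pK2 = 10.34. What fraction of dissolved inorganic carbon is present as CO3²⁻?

α₂ = 0.00138

α₂ = 1 / (1 + [H⁺]/K2 + [H⁺]²/(K1K2)) = 1 / (1 + 10^+2.83 + 10^+1.68)
   = 1 / (1 + 676.08 + 47.863) = 1/724.95 = 0.001379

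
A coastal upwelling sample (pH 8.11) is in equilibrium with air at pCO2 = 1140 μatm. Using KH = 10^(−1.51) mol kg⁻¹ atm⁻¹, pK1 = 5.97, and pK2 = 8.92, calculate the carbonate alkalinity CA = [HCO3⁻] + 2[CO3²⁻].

[CO2*] = KH · pCO2 = 10^(−1.51) × 1140×10^-6 = 3.523×10^-5 mol/kg
α₀ = 1/(1 + K1/[H⁺] + K1K2/[H⁺]²) = 1/(1 + 10^+2.14 + 10^+1.33) = 0.006234
DIC = [CO2*]/α₀ = 3.523×10^-5 / 0.006234 = 5.651 mmol/kg
CA = (α₁ + 2α₂)·DIC = (0.8605 + 2×0.1333) × 5.651 = 6.37 mmol/kg

CA = 6.37 mmol/kg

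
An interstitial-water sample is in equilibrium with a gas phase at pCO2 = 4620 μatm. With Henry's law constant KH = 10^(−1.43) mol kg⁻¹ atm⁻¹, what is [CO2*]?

KH = 10^(−1.43) = 3.715×10^-2 mol kg⁻¹ atm⁻¹
[CO2*] = KH · pCO2 = 3.715×10^-2 × 4620×10^-6 atm = 1.72×10^-4 mol/kg

[CO2*] = 172 μmol/kg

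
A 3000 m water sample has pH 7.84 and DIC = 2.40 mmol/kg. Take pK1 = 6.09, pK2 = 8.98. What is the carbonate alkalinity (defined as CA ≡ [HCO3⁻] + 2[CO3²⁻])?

CA = [HCO3⁻] + 2[CO3²⁻] = (α₁ + 2α₂)·DIC
At pH 7.84: [H⁺]/K1 = 10^-1.75 = 0.017783, K2/[H⁺] = 10^-1.14 = 0.072444
α₁ = 1/(1 + 0.017783 + 0.072444) = 1/1.0902 = 0.9172; α₂ = α₁·K2/[H⁺] = 0.06645
α₁ + 2α₂ = 1.0501
CA = 1.0501 × 2.40 = 2.52 mmol/kg

CA = 2.52 mmol/kg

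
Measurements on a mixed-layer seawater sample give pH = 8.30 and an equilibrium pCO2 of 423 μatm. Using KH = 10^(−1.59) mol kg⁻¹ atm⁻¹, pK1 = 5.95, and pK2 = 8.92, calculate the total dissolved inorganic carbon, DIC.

DIC = 3.03 mmol/kg

[CO2*] = KH · pCO2 = 10^(−1.59) × 423×10^-6 = 1.087×10^-5 mol/kg
α₀ = 1/(1 + K1/[H⁺] + K1K2/[H⁺]²) = 1/(1 + 10^+2.35 + 10^+1.73) = 0.003590
DIC = [CO2*]/α₀ = 1.087×10^-5 / 0.003590 = 3.03 mmol/kg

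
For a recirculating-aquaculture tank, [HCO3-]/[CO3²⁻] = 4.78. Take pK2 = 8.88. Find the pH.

From K2 = [H⁺][CO3²⁻]/[HCO3-]:  pH = pK2 − log₁₀([HCO3-]/[CO3²⁻])
log₁₀(4.78) = +0.679
pH = 8.88 − (+0.679) = 8.20

pH = 8.20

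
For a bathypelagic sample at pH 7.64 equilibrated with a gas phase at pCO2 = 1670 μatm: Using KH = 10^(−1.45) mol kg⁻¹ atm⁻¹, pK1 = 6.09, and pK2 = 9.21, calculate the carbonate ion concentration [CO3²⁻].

[CO2*] = KH · pCO2 = 10^(−1.45) × 1670×10^-6 = 5.925×10^-5 mol/kg
α₀ = 1/(1 + K1/[H⁺] + K1K2/[H⁺]²) = 1/(1 + 10^+1.55 + 10^-0.02) = 0.02671
DIC = [CO2*]/α₀ = 5.925×10^-5 / 0.02671 = 2.218 mmol/kg
[CO3²⁻] = α₂·DIC; α₂ = 0.02551, so [CO3²⁻] = 0.02551 × 2.218 = 0.0566 mmol/kg

[CO3²⁻] = 0.0566 mmol/kg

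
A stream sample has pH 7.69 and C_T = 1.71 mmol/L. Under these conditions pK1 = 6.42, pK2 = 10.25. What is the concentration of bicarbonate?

α₁ = 1 / (1 + [H⁺]/K1 + K2/[H⁺]) = 1 / (1 + 10^-1.27 + 10^-2.56)
   = 1 / (1 + 0.053703 + 0.0027542) = 1/1.0565 = 0.9466
[HCO3⁻] = α₁ × DIC = 0.9466 × 1.71 = 1.62 mmol/L

[HCO3⁻] = 1.62 mmol/L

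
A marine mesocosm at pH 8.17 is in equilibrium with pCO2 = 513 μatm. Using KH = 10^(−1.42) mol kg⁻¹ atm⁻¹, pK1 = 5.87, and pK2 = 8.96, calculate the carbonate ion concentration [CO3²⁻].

[CO3²⁻] = 0.631 mmol/kg

[CO2*] = KH · pCO2 = 10^(−1.42) × 513×10^-6 = 1.950×10^-5 mol/kg
α₀ = 1/(1 + K1/[H⁺] + K1K2/[H⁺]²) = 1/(1 + 10^+2.30 + 10^+1.51) = 0.004294
DIC = [CO2*]/α₀ = 1.950×10^-5 / 0.004294 = 4.542 mmol/kg
[CO3²⁻] = α₂·DIC; α₂ = 0.1389, so [CO3²⁻] = 0.1389 × 4.542 = 0.631 mmol/kg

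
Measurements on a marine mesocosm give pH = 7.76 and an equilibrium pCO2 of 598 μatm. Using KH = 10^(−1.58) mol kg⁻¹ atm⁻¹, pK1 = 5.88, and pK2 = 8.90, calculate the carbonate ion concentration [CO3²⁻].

[CO2*] = KH · pCO2 = 10^(−1.58) × 598×10^-6 = 1.573×10^-5 mol/kg
α₀ = 1/(1 + K1/[H⁺] + K1K2/[H⁺]²) = 1/(1 + 10^+1.88 + 10^+0.74) = 0.01214
DIC = [CO2*]/α₀ = 1.573×10^-5 / 0.01214 = 1.295 mmol/kg
[CO3²⁻] = α₂·DIC; α₂ = 0.06673, so [CO3²⁻] = 0.06673 × 1.295 = 0.0864 mmol/kg

[CO3²⁻] = 0.0864 mmol/kg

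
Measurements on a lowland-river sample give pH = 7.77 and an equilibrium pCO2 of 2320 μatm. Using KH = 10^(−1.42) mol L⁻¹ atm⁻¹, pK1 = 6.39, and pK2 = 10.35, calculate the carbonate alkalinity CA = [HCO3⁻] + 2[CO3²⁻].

[CO2*] = KH · pCO2 = 10^(−1.42) × 2320×10^-6 = 8.820×10^-5 mol/L
α₀ = 1/(1 + K1/[H⁺] + K1K2/[H⁺]²) = 1/(1 + 10^+1.38 + 10^-1.20) = 0.03992
DIC = [CO2*]/α₀ = 8.820×10^-5 / 0.03992 = 2.210 mmol/L
CA = (α₁ + 2α₂)·DIC = (0.9576 + 2×0.002519) × 2.210 = 2.13 mmol/L

CA = 2.13 mmol/L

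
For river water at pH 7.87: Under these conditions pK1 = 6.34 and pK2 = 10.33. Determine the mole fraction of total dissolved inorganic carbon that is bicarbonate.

α₁ = 1 / (1 + [H⁺]/K1 + K2/[H⁺]) = 1 / (1 + 10^-1.53 + 10^-2.46)
   = 1 / (1 + 0.029512 + 0.0034674) = 1/1.0330 = 0.9681

α₁ = 0.968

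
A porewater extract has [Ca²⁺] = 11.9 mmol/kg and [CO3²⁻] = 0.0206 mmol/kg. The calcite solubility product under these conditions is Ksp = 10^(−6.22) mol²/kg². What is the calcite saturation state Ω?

Ksp = 10^(−6.22) = 6.026×10^-7
Ω = [Ca²⁺][CO3²⁻]/Ksp = (11.9×10^-3)(0.0206×10^-3) / 6.026×10^-7 = 0.407

Ω = 0.407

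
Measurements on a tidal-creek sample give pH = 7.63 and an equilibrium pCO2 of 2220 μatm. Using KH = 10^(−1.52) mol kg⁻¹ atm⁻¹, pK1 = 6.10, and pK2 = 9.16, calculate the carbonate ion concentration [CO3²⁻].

[CO2*] = KH · pCO2 = 10^(−1.52) × 2220×10^-6 = 6.704×10^-5 mol/kg
α₀ = 1/(1 + K1/[H⁺] + K1K2/[H⁺]²) = 1/(1 + 10^+1.53 + 10^+0.00) = 0.02787
DIC = [CO2*]/α₀ = 6.704×10^-5 / 0.02787 = 2.406 mmol/kg
[CO3²⁻] = α₂·DIC; α₂ = 0.02787, so [CO3²⁻] = 0.02787 × 2.406 = 0.0670 mmol/kg

[CO3²⁻] = 0.0670 mmol/kg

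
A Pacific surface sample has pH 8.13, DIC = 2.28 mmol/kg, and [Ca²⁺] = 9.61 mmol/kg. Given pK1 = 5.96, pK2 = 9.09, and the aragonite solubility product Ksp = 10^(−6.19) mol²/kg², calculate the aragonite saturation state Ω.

Ω = 3.33

α₂ = 1 / (1 + [H⁺]/K2 + [H⁺]²/(K1K2)) = 1 / (1 + 10^+0.96 + 10^-1.21)
   = 1 / (1 + 9.1201 + 0.061660) = 1/10.182 = 0.09821
[CO3²⁻] = α₂ × DIC = 0.09821 × 2.28 = 0.2239 mmol/kg
Ksp = 10^(−6.19) = 6.457×10^-7
Ω = [Ca²⁺][CO3²⁻]/Ksp = (9.61×10^-3)(2.239×10^-4) / 6.457×10^-7 = 3.33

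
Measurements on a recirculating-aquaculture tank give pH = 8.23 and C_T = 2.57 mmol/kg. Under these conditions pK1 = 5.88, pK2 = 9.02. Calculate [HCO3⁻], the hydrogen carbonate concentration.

α₁ = 1 / (1 + [H⁺]/K1 + K2/[H⁺]) = 1 / (1 + 10^-2.35 + 10^-0.79)
   = 1 / (1 + 0.0044668 + 0.16218) = 1/1.1666 = 0.8572
[HCO3⁻] = α₁ × DIC = 0.8572 × 2.57 = 2.20 mmol/kg

[HCO3⁻] = 2.20 mmol/kg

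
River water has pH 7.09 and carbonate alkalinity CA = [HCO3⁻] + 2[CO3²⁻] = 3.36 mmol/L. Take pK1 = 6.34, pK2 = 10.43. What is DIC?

DIC = 3.96 mmol/L

CA = [HCO3⁻] + 2[CO3²⁻] = (α₁ + 2α₂)·DIC
At pH 7.09: [H⁺]/K1 = 10^-0.75 = 0.17783, K2/[H⁺] = 10^-3.34 = 0.00045709
α₁ = 1/(1 + 0.17783 + 0.00045709) = 1/1.1783 = 0.8487; α₂ = α₁·K2/[H⁺] = 0.0003879
α₁ + 2α₂ = 0.8495
DIC = CA / (α₁ + 2α₂) = 3.36 / 0.8495 = 3.96 mmol/L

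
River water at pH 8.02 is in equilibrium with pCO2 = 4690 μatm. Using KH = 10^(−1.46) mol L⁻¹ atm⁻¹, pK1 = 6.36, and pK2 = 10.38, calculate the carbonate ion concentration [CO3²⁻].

[CO2*] = KH · pCO2 = 10^(−1.46) × 4690×10^-6 = 1.626×10^-4 mol/L
α₀ = 1/(1 + K1/[H⁺] + K1K2/[H⁺]²) = 1/(1 + 10^+1.66 + 10^-0.70) = 0.02132
DIC = [CO2*]/α₀ = 1.626×10^-4 / 0.02132 = 7.628 mmol/L
[CO3²⁻] = α₂·DIC; α₂ = 0.004254, so [CO3²⁻] = 0.004254 × 7.628 = 0.0324 mmol/L

[CO3²⁻] = 0.0324 mmol/L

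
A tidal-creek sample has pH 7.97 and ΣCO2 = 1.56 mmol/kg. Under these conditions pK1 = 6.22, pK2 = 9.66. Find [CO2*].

[CO2*] = 0.0267 mmol/kg

α₀ = 1 / (1 + K1/[H⁺] + K1K2/[H⁺]²) = 1 / (1 + 10^+1.75 + 10^+0.06)
   = 1 / (1 + 56.234 + 1.1482) = 1/58.382 = 0.01713
[CO2*] = α₀ × DIC = 0.01713 × 1.56 = 0.0267 mmol/kg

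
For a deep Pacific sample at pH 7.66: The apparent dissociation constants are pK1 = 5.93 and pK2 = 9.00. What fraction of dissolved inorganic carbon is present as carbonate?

α₂ = 1 / (1 + [H⁺]/K2 + [H⁺]²/(K1K2)) = 1 / (1 + 10^+1.34 + 10^-0.39)
   = 1 / (1 + 21.878 + 0.40738) = 1/23.285 = 0.04295

α₂ = 0.0429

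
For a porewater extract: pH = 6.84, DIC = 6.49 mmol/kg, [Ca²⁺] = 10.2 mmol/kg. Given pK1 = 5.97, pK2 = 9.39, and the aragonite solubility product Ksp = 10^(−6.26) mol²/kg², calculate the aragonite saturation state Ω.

α₂ = 1 / (1 + [H⁺]/K2 + [H⁺]²/(K1K2)) = 1 / (1 + 10^+2.55 + 10^+1.68)
   = 1 / (1 + 354.81 + 47.863) = 1/403.68 = 0.002477
[CO3²⁻] = α₂ × DIC = 0.002477 × 6.49 = 0.01608 mmol/kg = 16.08 μmol/kg
Ksp = 10^(−6.26) = 5.495×10^-7
Ω = [Ca²⁺][CO3²⁻]/Ksp = (10.2×10^-3)(1.608×10^-5) / 5.495×10^-7 = 0.298

Ω = 0.298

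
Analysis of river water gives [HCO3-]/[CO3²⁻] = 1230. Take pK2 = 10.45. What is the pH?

pH = 7.36

From K2 = [H⁺][CO3²⁻]/[HCO3-]:  pH = pK2 − log₁₀([HCO3-]/[CO3²⁻])
log₁₀(1230) = +3.090
pH = 10.45 − (+3.090) = 7.36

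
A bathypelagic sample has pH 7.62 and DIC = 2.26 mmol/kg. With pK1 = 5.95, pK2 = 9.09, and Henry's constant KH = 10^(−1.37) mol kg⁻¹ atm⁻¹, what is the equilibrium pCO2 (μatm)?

pCO2 = 1070 μatm

α₀ = 1 / (1 + K1/[H⁺] + K1K2/[H⁺]²) = 1 / (1 + 10^+1.67 + 10^+0.20)
   = 1 / (1 + 46.774 + 1.5849) = 1/49.358 = 0.02026
[CO2*] = α₀ × DIC = 0.02026 × 2.26 = 0.04579 mmol/kg
pCO2 = [CO2*]/KH = 4.579×10^-5 / 4.266×10^-2 = 1070 μatm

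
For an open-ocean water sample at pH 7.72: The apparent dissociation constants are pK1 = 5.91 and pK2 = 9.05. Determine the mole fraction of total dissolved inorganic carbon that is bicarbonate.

α₁ = 0.941

α₁ = 1 / (1 + [H⁺]/K1 + K2/[H⁺]) = 1 / (1 + 10^-1.81 + 10^-1.33)
   = 1 / (1 + 0.015488 + 0.046774) = 1/1.0623 = 0.9414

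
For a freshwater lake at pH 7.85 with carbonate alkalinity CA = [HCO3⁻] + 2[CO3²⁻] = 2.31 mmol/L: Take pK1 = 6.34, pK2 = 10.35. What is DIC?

CA = [HCO3⁻] + 2[CO3²⁻] = (α₁ + 2α₂)·DIC
At pH 7.85: [H⁺]/K1 = 10^-1.51 = 0.030903, K2/[H⁺] = 10^-2.50 = 0.0031623
α₁ = 1/(1 + 0.030903 + 0.0031623) = 1/1.0341 = 0.9671; α₂ = α₁·K2/[H⁺] = 0.003058
α₁ + 2α₂ = 0.9732
DIC = CA / (α₁ + 2α₂) = 2.31 / 0.9732 = 2.37 mmol/L

DIC = 2.37 mmol/L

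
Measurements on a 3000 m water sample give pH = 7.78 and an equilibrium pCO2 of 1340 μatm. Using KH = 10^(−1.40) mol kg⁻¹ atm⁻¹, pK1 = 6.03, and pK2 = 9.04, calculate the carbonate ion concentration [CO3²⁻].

[CO2*] = KH · pCO2 = 10^(−1.40) × 1340×10^-6 = 5.335×10^-5 mol/kg
α₀ = 1/(1 + K1/[H⁺] + K1K2/[H⁺]²) = 1/(1 + 10^+1.75 + 10^+0.49) = 0.01658
DIC = [CO2*]/α₀ = 5.335×10^-5 / 0.01658 = 3.218 mmol/kg
[CO3²⁻] = α₂·DIC; α₂ = 0.05123, so [CO3²⁻] = 0.05123 × 3.218 = 0.165 mmol/kg

[CO3²⁻] = 0.165 mmol/kg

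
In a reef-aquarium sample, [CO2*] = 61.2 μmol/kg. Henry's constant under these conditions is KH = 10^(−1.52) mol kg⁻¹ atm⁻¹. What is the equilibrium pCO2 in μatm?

pCO2 = 2030 μatm

KH = 10^(−1.52) = 3.020×10^-2 mol kg⁻¹ atm⁻¹
pCO2 = [CO2*]/KH = 61.2×10^-6 / 3.020×10^-2 = 2.03×10^-3 atm = 2030 μatm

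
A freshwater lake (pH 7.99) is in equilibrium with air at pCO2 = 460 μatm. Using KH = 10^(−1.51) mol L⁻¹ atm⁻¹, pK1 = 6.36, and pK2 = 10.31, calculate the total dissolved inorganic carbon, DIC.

[CO2*] = KH · pCO2 = 10^(−1.51) × 460×10^-6 = 1.422×10^-5 mol/L
α₀ = 1/(1 + K1/[H⁺] + K1K2/[H⁺]²) = 1/(1 + 10^+1.63 + 10^-0.69) = 0.02280
DIC = [CO2*]/α₀ = 1.422×10^-5 / 0.02280 = 0.624 mmol/L

DIC = 0.624 mmol/L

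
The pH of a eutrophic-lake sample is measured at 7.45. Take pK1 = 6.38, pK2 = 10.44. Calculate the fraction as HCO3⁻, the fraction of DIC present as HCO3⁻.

α₁ = 0.921

α₁ = 1 / (1 + [H⁺]/K1 + K2/[H⁺]) = 1 / (1 + 10^-1.07 + 10^-2.99)
   = 1 / (1 + 0.085114 + 0.0010233) = 1/1.0861 = 0.9207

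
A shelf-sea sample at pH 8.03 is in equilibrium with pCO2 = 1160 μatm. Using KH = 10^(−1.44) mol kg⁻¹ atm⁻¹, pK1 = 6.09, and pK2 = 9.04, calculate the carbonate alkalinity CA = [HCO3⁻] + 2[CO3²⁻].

[CO2*] = KH · pCO2 = 10^(−1.44) × 1160×10^-6 = 4.212×10^-5 mol/kg
α₀ = 1/(1 + K1/[H⁺] + K1K2/[H⁺]²) = 1/(1 + 10^+1.94 + 10^+0.93) = 0.01035
DIC = [CO2*]/α₀ = 4.212×10^-5 / 0.01035 = 4.069 mmol/kg
CA = (α₁ + 2α₂)·DIC = (0.9015 + 2×0.08810) × 4.069 = 4.39 mmol/kg

CA = 4.39 mmol/kg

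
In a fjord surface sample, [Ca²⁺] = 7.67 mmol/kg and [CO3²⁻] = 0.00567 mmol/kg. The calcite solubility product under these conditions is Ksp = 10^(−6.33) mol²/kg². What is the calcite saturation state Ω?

Ksp = 10^(−6.33) = 4.677×10^-7
Ω = [Ca²⁺][CO3²⁻]/Ksp = (7.67×10^-3)(0.00567×10^-3) / 4.677×10^-7 = 0.0930

Ω = 0.0930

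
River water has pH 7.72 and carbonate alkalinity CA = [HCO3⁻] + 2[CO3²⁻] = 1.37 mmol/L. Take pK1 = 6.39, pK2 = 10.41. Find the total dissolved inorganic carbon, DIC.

CA = [HCO3⁻] + 2[CO3²⁻] = (α₁ + 2α₂)·DIC
At pH 7.72: [H⁺]/K1 = 10^-1.33 = 0.046774, K2/[H⁺] = 10^-2.69 = 0.0020417
α₁ = 1/(1 + 0.046774 + 0.0020417) = 1/1.0488 = 0.9535; α₂ = α₁·K2/[H⁺] = 0.001947
α₁ + 2α₂ = 0.9574
DIC = CA / (α₁ + 2α₂) = 1.37 / 0.9574 = 1.43 mmol/L

DIC = 1.43 mmol/L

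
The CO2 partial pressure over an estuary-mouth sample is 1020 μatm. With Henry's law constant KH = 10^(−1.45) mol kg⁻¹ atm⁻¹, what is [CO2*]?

KH = 10^(−1.45) = 3.548×10^-2 mol kg⁻¹ atm⁻¹
[CO2*] = KH · pCO2 = 3.548×10^-2 × 1020×10^-6 atm = 3.62×10^-5 mol/kg

[CO2*] = 36.2 μmol/kg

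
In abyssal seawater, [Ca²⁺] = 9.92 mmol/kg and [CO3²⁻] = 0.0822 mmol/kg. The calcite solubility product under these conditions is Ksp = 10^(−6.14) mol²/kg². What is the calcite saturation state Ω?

Ω = 1.13

Ksp = 10^(−6.14) = 7.244×10^-7
Ω = [Ca²⁺][CO3²⁻]/Ksp = (9.92×10^-3)(0.0822×10^-3) / 7.244×10^-7 = 1.13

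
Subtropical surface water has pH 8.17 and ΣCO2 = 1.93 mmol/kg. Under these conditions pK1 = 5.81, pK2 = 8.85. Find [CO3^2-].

[CO3²⁻] = 0.332 mmol/kg

α₂ = 1 / (1 + [H⁺]/K2 + [H⁺]²/(K1K2)) = 1 / (1 + 10^+0.68 + 10^-1.68)
   = 1 / (1 + 4.7863 + 0.020893) = 1/5.8072 = 0.1722
[CO3²⁻] = α₂ × DIC = 0.1722 × 1.93 = 0.332 mmol/kg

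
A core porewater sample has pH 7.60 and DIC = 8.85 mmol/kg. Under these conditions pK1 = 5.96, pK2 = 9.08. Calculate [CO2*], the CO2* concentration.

[CO2*] = 0.192 mmol/kg

α₀ = 1 / (1 + K1/[H⁺] + K1K2/[H⁺]²) = 1 / (1 + 10^+1.64 + 10^+0.16)
   = 1 / (1 + 43.652 + 1.4454) = 1/46.097 = 0.02169
[CO2*] = α₀ × DIC = 0.02169 × 8.85 = 0.192 mmol/kg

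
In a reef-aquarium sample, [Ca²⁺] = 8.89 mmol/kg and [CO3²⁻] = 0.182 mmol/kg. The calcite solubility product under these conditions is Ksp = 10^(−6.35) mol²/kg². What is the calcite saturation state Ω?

Ksp = 10^(−6.35) = 4.467×10^-7
Ω = [Ca²⁺][CO3²⁻]/Ksp = (8.89×10^-3)(0.182×10^-3) / 4.467×10^-7 = 3.62

Ω = 3.62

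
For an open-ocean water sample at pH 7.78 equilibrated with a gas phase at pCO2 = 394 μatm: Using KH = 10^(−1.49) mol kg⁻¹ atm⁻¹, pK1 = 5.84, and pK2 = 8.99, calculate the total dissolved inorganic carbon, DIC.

DIC = 1.19 mmol/kg

[CO2*] = KH · pCO2 = 10^(−1.49) × 394×10^-6 = 1.275×10^-5 mol/kg
α₀ = 1/(1 + K1/[H⁺] + K1K2/[H⁺]²) = 1/(1 + 10^+1.94 + 10^+0.73) = 0.01070
DIC = [CO2*]/α₀ = 1.275×10^-5 / 0.01070 = 1.19 mmol/kg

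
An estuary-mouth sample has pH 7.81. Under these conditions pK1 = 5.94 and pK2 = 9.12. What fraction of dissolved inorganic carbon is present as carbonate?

α₂ = 1 / (1 + [H⁺]/K2 + [H⁺]²/(K1K2)) = 1 / (1 + 10^+1.31 + 10^-0.56)
   = 1 / (1 + 20.417 + 0.27542) = 1/21.693 = 0.04610

α₂ = 0.0461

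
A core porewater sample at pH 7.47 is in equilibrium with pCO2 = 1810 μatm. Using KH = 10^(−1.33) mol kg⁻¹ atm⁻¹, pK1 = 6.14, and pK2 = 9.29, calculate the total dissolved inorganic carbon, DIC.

[CO2*] = KH · pCO2 = 10^(−1.33) × 1810×10^-6 = 8.466×10^-5 mol/kg
α₀ = 1/(1 + K1/[H⁺] + K1K2/[H⁺]²) = 1/(1 + 10^+1.33 + 10^-0.49) = 0.04405
DIC = [CO2*]/α₀ = 8.466×10^-5 / 0.04405 = 1.92 mmol/kg

DIC = 1.92 mmol/kg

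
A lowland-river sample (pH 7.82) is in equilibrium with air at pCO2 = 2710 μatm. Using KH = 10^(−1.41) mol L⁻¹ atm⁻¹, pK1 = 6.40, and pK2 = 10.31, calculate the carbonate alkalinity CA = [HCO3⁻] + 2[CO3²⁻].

[CO2*] = KH · pCO2 = 10^(−1.41) × 2710×10^-6 = 1.054×10^-4 mol/L
α₀ = 1/(1 + K1/[H⁺] + K1K2/[H⁺]²) = 1/(1 + 10^+1.42 + 10^-1.07) = 0.03651
DIC = [CO2*]/α₀ = 1.054×10^-4 / 0.03651 = 2.888 mmol/L
CA = (α₁ + 2α₂)·DIC = (0.9604 + 2×0.003108) × 2.888 = 2.79 mmol/L

CA = 2.79 mmol/L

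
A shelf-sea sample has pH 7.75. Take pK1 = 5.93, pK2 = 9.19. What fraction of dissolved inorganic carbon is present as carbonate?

α₂ = 1 / (1 + [H⁺]/K2 + [H⁺]²/(K1K2)) = 1 / (1 + 10^+1.44 + 10^-0.38)
   = 1 / (1 + 27.542 + 0.41687) = 1/28.959 = 0.03453

α₂ = 0.0345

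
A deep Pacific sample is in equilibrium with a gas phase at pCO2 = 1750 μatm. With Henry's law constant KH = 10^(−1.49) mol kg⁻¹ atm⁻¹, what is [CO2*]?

KH = 10^(−1.49) = 3.236×10^-2 mol kg⁻¹ atm⁻¹
[CO2*] = KH · pCO2 = 3.236×10^-2 × 1750×10^-6 atm = 5.66×10^-5 mol/kg

[CO2*] = 56.6 μmol/kg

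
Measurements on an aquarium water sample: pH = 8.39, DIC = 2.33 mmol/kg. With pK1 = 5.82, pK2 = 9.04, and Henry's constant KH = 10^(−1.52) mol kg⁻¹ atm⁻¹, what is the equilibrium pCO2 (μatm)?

pCO2 = 169 μatm

α₀ = 1 / (1 + K1/[H⁺] + K1K2/[H⁺]²) = 1 / (1 + 10^+2.57 + 10^+1.92)
   = 1 / (1 + 371.54 + 83.176) = 1/455.71 = 0.002194
[CO2*] = α₀ × DIC = 0.002194 × 2.33 = 0.005113 mmol/kg = 5.113 μmol/kg
pCO2 = [CO2*]/KH = 5.113×10^-6 / 3.020×10^-2 = 169 μatm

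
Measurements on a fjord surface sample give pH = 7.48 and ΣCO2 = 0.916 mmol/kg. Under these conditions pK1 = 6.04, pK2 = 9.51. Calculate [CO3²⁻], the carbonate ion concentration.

α₂ = 1 / (1 + [H⁺]/K2 + [H⁺]²/(K1K2)) = 1 / (1 + 10^+2.03 + 10^+0.59)
   = 1 / (1 + 107.15 + 3.8905) = 1/112.04 = 0.008925
[CO3²⁻] = α₂ × DIC = 0.008925 × 0.916 = 0.00818 mmol/kg = 8.18 μmol/kg

[CO3²⁻] = 8.18 μmol/kg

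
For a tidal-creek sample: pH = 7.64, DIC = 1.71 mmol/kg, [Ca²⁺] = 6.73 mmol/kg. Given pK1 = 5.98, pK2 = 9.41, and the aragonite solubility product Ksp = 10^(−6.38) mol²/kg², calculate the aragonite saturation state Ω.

α₂ = 1 / (1 + [H⁺]/K2 + [H⁺]²/(K1K2)) = 1 / (1 + 10^+1.77 + 10^+0.11)
   = 1 / (1 + 58.884 + 1.2882) = 1/61.173 = 0.01635
[CO3²⁻] = α₂ × DIC = 0.01635 × 1.71 = 0.02795 mmol/kg
Ksp = 10^(−6.38) = 4.169×10^-7
Ω = [Ca²⁺][CO3²⁻]/Ksp = (6.73×10^-3)(2.795×10^-5) / 4.169×10^-7 = 0.451

Ω = 0.451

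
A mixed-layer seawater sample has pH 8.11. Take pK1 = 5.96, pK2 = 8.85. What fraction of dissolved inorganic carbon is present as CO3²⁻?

α₂ = 1 / (1 + [H⁺]/K2 + [H⁺]²/(K1K2)) = 1 / (1 + 10^+0.74 + 10^-1.41)
   = 1 / (1 + 5.4954 + 0.038905) = 1/6.5343 = 0.1530

α₂ = 0.153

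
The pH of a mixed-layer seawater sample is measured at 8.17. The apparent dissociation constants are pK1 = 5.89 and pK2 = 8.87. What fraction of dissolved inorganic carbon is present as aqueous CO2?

α₀ = 0.00436

α₀ = 1 / (1 + K1/[H⁺] + K1K2/[H⁺]²) = 1 / (1 + 10^+2.28 + 10^+1.58)
   = 1 / (1 + 190.55 + 38.019) = 1/229.57 = 0.004356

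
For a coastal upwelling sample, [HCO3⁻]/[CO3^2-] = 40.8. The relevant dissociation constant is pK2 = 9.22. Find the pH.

pH = 7.61

From K2 = [H⁺][CO3^2-]/[HCO3⁻]:  pH = pK2 − log₁₀([HCO3⁻]/[CO3^2-])
log₁₀(40.8) = +1.611
pH = 9.22 − (+1.611) = 7.61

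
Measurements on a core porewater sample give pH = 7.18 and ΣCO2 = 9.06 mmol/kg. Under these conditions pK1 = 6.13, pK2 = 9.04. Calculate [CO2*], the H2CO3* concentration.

α₀ = 1 / (1 + K1/[H⁺] + K1K2/[H⁺]²) = 1 / (1 + 10^+1.05 + 10^-0.81)
   = 1 / (1 + 11.220 + 0.15488) = 1/12.375 = 0.08081
[CO2*] = α₀ × DIC = 0.08081 × 9.06 = 0.732 mmol/kg

[CO2*] = 0.732 mmol/kg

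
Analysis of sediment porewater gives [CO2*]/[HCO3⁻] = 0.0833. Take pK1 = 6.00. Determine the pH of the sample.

From K1 = [H⁺][HCO3⁻]/[CO2*]:  pH = pK1 − log₁₀([CO2*]/[HCO3⁻])
log₁₀(0.0833) = -1.079
pH = 6.00 − (-1.079) = 7.08

pH = 7.08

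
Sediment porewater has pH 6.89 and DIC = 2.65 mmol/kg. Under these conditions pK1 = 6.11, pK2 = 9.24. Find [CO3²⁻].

α₂ = 1 / (1 + [H⁺]/K2 + [H⁺]²/(K1K2)) = 1 / (1 + 10^+2.35 + 10^+1.57)
   = 1 / (1 + 223.87 + 37.154) = 1/262.03 = 0.003816
[CO3²⁻] = α₂ × DIC = 0.003816 × 2.65 = 0.0101 mmol/kg = 10.1 μmol/kg

[CO3²⁻] = 10.1 μmol/kg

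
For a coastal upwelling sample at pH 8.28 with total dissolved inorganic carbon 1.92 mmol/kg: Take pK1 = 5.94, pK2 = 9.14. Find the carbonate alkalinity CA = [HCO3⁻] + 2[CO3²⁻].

CA = 2.14 mmol/kg

CA = [HCO3⁻] + 2[CO3²⁻] = (α₁ + 2α₂)·DIC
At pH 8.28: [H⁺]/K1 = 10^-2.34 = 0.0045709, K2/[H⁺] = 10^-0.86 = 0.13804
α₁ = 1/(1 + 0.0045709 + 0.13804) = 1/1.1426 = 0.8752; α₂ = α₁·K2/[H⁺] = 0.1208
α₁ + 2α₂ = 1.1168
CA = 1.1168 × 1.92 = 2.14 mmol/kg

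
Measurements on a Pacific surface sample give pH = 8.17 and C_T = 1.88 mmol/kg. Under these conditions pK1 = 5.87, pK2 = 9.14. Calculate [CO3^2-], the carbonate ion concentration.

[CO3²⁻] = 0.181 mmol/kg

α₂ = 1 / (1 + [H⁺]/K2 + [H⁺]²/(K1K2)) = 1 / (1 + 10^+0.97 + 10^-1.33)
   = 1 / (1 + 9.3325 + 0.046774) = 1/10.379 = 0.09635
[CO3²⁻] = α₂ × DIC = 0.09635 × 1.88 = 0.181 mmol/kg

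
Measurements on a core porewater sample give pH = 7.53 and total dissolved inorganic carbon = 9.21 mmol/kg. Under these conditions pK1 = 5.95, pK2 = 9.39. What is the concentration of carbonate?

[CO3²⁻] = 0.122 mmol/kg

α₂ = 1 / (1 + [H⁺]/K2 + [H⁺]²/(K1K2)) = 1 / (1 + 10^+1.86 + 10^+0.28)
   = 1 / (1 + 72.444 + 1.9055) = 1/75.349 = 0.01327
[CO3²⁻] = α₂ × DIC = 0.01327 × 9.21 = 0.122 mmol/kg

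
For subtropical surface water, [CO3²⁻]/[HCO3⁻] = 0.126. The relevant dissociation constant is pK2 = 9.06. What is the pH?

From K2 = [H⁺][CO3²⁻]/[HCO3⁻]:  pH = pK2 + log₁₀([CO3²⁻]/[HCO3⁻])
log₁₀(0.126) = -0.900
pH = 9.06 + (-0.900) = 8.16

pH = 8.16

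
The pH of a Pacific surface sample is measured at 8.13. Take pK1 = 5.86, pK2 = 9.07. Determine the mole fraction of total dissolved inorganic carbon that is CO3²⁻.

α₂ = 1 / (1 + [H⁺]/K2 + [H⁺]²/(K1K2)) = 1 / (1 + 10^+0.94 + 10^-1.33)
   = 1 / (1 + 8.7096 + 0.046774) = 1/9.7564 = 0.1025

α₂ = 0.102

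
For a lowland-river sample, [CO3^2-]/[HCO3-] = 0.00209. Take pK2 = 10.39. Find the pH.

From K2 = [H⁺][CO3^2-]/[HCO3-]:  pH = pK2 + log₁₀([CO3^2-]/[HCO3-])
log₁₀(0.00209) = -2.680
pH = 10.39 + (-2.680) = 7.71

pH = 7.71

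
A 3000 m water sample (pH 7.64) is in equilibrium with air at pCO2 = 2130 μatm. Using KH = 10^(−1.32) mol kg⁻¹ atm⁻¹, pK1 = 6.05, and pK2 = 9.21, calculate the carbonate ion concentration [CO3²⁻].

[CO2*] = KH · pCO2 = 10^(−1.32) × 2130×10^-6 = 1.019×10^-4 mol/kg
α₀ = 1/(1 + K1/[H⁺] + K1K2/[H⁺]²) = 1/(1 + 10^+1.59 + 10^+0.02) = 0.02442
DIC = [CO2*]/α₀ = 1.019×10^-4 / 0.02442 = 4.175 mmol/kg
[CO3²⁻] = α₂·DIC; α₂ = 0.02557, so [CO3²⁻] = 0.02557 × 4.175 = 0.107 mmol/kg

[CO3²⁻] = 0.107 mmol/kg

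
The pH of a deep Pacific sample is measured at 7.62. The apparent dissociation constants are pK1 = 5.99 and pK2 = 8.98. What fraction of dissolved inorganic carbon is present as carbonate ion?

α₂ = 1 / (1 + [H⁺]/K2 + [H⁺]²/(K1K2)) = 1 / (1 + 10^+1.36 + 10^-0.27)
   = 1 / (1 + 22.909 + 0.53703) = 1/24.446 = 0.04091

α₂ = 0.0409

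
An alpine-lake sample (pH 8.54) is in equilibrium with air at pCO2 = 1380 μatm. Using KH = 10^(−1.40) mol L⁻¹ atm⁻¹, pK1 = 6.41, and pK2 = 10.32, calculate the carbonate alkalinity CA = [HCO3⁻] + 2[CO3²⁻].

CA = 7.66 mmol/L

[CO2*] = KH · pCO2 = 10^(−1.40) × 1380×10^-6 = 5.494×10^-5 mol/L
α₀ = 1/(1 + K1/[H⁺] + K1K2/[H⁺]²) = 1/(1 + 10^+2.13 + 10^+0.35) = 0.007239
DIC = [CO2*]/α₀ = 5.494×10^-5 / 0.007239 = 7.589 mmol/L
CA = (α₁ + 2α₂)·DIC = (0.9766 + 2×0.01621) × 7.589 = 7.66 mmol/L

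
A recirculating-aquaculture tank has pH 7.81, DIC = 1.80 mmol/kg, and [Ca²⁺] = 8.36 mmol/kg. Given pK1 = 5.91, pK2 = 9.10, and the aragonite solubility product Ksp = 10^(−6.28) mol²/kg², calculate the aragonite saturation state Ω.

Ω = 1.38

α₂ = 1 / (1 + [H⁺]/K2 + [H⁺]²/(K1K2)) = 1 / (1 + 10^+1.29 + 10^-0.61)
   = 1 / (1 + 19.498 + 0.24547) = 1/20.744 = 0.04821
[CO3²⁻] = α₂ × DIC = 0.04821 × 1.80 = 0.08677 mmol/kg
Ksp = 10^(−6.28) = 5.248×10^-7
Ω = [Ca²⁺][CO3²⁻]/Ksp = (8.36×10^-3)(8.677×10^-5) / 5.248×10^-7 = 1.38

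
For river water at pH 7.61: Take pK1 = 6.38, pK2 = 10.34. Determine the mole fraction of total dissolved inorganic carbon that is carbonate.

α₂ = 0.00176

α₂ = 1 / (1 + [H⁺]/K2 + [H⁺]²/(K1K2)) = 1 / (1 + 10^+2.73 + 10^+1.50)
   = 1 / (1 + 537.03 + 31.623) = 1/569.65 = 0.001755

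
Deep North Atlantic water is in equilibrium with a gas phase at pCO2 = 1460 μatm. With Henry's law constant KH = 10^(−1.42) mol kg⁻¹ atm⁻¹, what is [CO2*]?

[CO2*] = 55.5 μmol/kg

KH = 10^(−1.42) = 3.802×10^-2 mol kg⁻¹ atm⁻¹
[CO2*] = KH · pCO2 = 3.802×10^-2 × 1460×10^-6 atm = 5.55×10^-5 mol/kg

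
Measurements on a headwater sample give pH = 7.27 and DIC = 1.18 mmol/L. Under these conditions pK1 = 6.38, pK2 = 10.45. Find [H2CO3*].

[CO2*] = 0.135 mmol/L

α₀ = 1 / (1 + K1/[H⁺] + K1K2/[H⁺]²) = 1 / (1 + 10^+0.89 + 10^-2.29)
   = 1 / (1 + 7.7625 + 0.0051286) = 1/8.7676 = 0.1141
[CO2*] = α₀ × DIC = 0.1141 × 1.18 = 0.135 mmol/L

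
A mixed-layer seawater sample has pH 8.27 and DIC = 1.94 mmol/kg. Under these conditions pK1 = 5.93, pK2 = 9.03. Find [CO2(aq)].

[CO2*] = 7.53 μmol/kg

α₀ = 1 / (1 + K1/[H⁺] + K1K2/[H⁺]²) = 1 / (1 + 10^+2.34 + 10^+1.58)
   = 1 / (1 + 218.78 + 38.019) = 1/257.80 = 0.003879
[CO2*] = α₀ × DIC = 0.003879 × 1.94 = 0.00753 mmol/kg = 7.53 μmol/kg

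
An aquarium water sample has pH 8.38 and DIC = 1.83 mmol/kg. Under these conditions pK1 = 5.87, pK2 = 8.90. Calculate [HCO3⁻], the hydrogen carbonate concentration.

[HCO3⁻] = 1.40 mmol/kg

α₁ = 1 / (1 + [H⁺]/K1 + K2/[H⁺]) = 1 / (1 + 10^-2.51 + 10^-0.52)
   = 1 / (1 + 0.0030903 + 0.30200) = 1/1.3051 = 0.7662
[HCO3⁻] = α₁ × DIC = 0.7662 × 1.83 = 1.40 mmol/kg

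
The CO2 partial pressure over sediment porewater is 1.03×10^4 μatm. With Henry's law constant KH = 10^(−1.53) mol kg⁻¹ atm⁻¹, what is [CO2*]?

[CO2*] = 304 μmol/kg

KH = 10^(−1.53) = 2.951×10^-2 mol kg⁻¹ atm⁻¹
[CO2*] = KH · pCO2 = 2.951×10^-2 × 1.03×10^4×10^-6 atm = 3.04×10^-4 mol/kg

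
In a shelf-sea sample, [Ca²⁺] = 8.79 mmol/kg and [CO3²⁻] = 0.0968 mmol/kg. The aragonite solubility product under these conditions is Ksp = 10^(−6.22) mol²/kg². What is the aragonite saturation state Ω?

Ω = 1.41

Ksp = 10^(−6.22) = 6.026×10^-7
Ω = [Ca²⁺][CO3²⁻]/Ksp = (8.79×10^-3)(0.0968×10^-3) / 6.026×10^-7 = 1.41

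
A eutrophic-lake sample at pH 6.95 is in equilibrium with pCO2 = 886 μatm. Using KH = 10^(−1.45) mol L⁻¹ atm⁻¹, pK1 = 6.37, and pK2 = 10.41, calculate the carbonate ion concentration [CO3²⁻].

[CO2*] = KH · pCO2 = 10^(−1.45) × 886×10^-6 = 3.144×10^-5 mol/L
α₀ = 1/(1 + K1/[H⁺] + K1K2/[H⁺]²) = 1/(1 + 10^+0.58 + 10^-2.88) = 0.2082
DIC = [CO2*]/α₀ = 3.144×10^-5 / 0.2082 = 0.1510 mmol/L
[CO3²⁻] = α₂·DIC; α₂ = 0.0002745, so [CO3²⁻] = 0.0002745 × 0.1510 = 4.14×10^-5 mmol/L = 0.0414 μmol/L

[CO3²⁻] = 0.0414 μmol/L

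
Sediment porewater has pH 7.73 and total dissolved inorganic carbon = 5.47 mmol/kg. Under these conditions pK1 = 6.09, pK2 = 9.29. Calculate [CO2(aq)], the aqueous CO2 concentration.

α₀ = 1 / (1 + K1/[H⁺] + K1K2/[H⁺]²) = 1 / (1 + 10^+1.64 + 10^+0.08)
   = 1 / (1 + 43.652 + 1.2023) = 1/45.854 = 0.02181
[CO2*] = α₀ × DIC = 0.02181 × 5.47 = 0.119 mmol/kg

[CO2*] = 0.119 mmol/kg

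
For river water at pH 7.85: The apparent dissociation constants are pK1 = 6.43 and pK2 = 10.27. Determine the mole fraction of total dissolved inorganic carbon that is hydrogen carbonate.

α₁ = 1 / (1 + [H⁺]/K1 + K2/[H⁺]) = 1 / (1 + 10^-1.42 + 10^-2.42)
   = 1 / (1 + 0.038019 + 0.0038019) = 1/1.0418 = 0.9599

α₁ = 0.960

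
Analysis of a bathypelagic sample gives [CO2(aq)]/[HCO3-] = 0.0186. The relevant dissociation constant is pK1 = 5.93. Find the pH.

From K1 = [H⁺][HCO3-]/[CO2(aq)]:  pH = pK1 − log₁₀([CO2(aq)]/[HCO3-])
log₁₀(0.0186) = -1.730
pH = 5.93 − (-1.730) = 7.66

pH = 7.66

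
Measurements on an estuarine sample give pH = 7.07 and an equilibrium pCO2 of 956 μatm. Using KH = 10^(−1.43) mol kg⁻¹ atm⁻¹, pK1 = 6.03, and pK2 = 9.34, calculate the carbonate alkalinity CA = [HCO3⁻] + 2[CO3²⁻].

[CO2*] = KH · pCO2 = 10^(−1.43) × 956×10^-6 = 3.552×10^-5 mol/kg
α₀ = 1/(1 + K1/[H⁺] + K1K2/[H⁺]²) = 1/(1 + 10^+1.04 + 10^-1.23) = 0.08317
DIC = [CO2*]/α₀ = 3.552×10^-5 / 0.08317 = 0.4271 mmol/kg
CA = (α₁ + 2α₂)·DIC = (0.9119 + 2×0.004897) × 0.4271 = 0.394 mmol/kg

CA = 0.394 mmol/kg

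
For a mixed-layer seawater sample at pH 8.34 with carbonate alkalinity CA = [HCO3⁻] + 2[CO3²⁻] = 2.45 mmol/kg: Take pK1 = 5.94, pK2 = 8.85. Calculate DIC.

CA = [HCO3⁻] + 2[CO3²⁻] = (α₁ + 2α₂)·DIC
At pH 8.34: [H⁺]/K1 = 10^-2.40 = 0.0039811, K2/[H⁺] = 10^-0.51 = 0.30903
α₁ = 1/(1 + 0.0039811 + 0.30903) = 1/1.3130 = 0.7616; α₂ = α₁·K2/[H⁺] = 0.2354
α₁ + 2α₂ = 1.2323
DIC = CA / (α₁ + 2α₂) = 2.45 / 1.2323 = 1.99 mmol/kg

DIC = 1.99 mmol/kg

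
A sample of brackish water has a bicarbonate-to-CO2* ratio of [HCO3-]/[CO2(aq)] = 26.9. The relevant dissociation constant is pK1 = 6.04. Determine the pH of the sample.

pH = 7.47

From K1 = [H⁺][HCO3-]/[CO2(aq)]:  pH = pK1 + log₁₀([HCO3-]/[CO2(aq)])
log₁₀(26.9) = +1.430
pH = 6.04 + (+1.430) = 7.47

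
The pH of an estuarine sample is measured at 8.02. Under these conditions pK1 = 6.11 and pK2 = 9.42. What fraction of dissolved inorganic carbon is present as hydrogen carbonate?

α₁ = 0.950

α₁ = 1 / (1 + [H⁺]/K1 + K2/[H⁺]) = 1 / (1 + 10^-1.91 + 10^-1.40)
   = 1 / (1 + 0.012303 + 0.039811) = 1/1.0521 = 0.9505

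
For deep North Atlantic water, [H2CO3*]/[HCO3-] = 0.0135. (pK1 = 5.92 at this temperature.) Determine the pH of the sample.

pH = 7.79

From K1 = [H⁺][HCO3-]/[H2CO3*]:  pH = pK1 − log₁₀([H2CO3*]/[HCO3-])
log₁₀(0.0135) = -1.870
pH = 5.92 − (-1.870) = 7.79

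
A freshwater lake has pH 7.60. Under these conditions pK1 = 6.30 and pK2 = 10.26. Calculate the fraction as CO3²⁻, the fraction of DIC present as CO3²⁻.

α₂ = 0.00208

α₂ = 1 / (1 + [H⁺]/K2 + [H⁺]²/(K1K2)) = 1 / (1 + 10^+2.66 + 10^+1.36)
   = 1 / (1 + 457.09 + 22.909) = 1/481.00 = 0.002079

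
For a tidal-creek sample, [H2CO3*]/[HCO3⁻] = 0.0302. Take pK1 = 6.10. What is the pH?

pH = 7.62

From K1 = [H⁺][HCO3⁻]/[H2CO3*]:  pH = pK1 − log₁₀([H2CO3*]/[HCO3⁻])
log₁₀(0.0302) = -1.520
pH = 6.10 − (-1.520) = 7.62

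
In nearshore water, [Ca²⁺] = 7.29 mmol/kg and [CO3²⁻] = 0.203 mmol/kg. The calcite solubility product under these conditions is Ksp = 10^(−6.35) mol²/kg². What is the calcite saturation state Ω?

Ksp = 10^(−6.35) = 4.467×10^-7
Ω = [Ca²⁺][CO3²⁻]/Ksp = (7.29×10^-3)(0.203×10^-3) / 4.467×10^-7 = 3.31

Ω = 3.31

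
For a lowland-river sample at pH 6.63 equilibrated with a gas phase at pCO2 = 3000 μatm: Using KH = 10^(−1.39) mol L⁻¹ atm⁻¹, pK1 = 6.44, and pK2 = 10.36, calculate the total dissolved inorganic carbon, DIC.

DIC = 0.312 mmol/L

[CO2*] = KH · pCO2 = 10^(−1.39) × 3000×10^-6 = 1.222×10^-4 mol/L
α₀ = 1/(1 + K1/[H⁺] + K1K2/[H⁺]²) = 1/(1 + 10^+0.19 + 10^-3.54) = 0.3923
DIC = [CO2*]/α₀ = 1.222×10^-4 / 0.3923 = 0.312 mmol/L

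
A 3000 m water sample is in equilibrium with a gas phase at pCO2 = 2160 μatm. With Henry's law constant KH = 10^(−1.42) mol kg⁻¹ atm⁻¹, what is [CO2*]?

KH = 10^(−1.42) = 3.802×10^-2 mol kg⁻¹ atm⁻¹
[CO2*] = KH · pCO2 = 3.802×10^-2 × 2160×10^-6 atm = 8.21×10^-5 mol/kg

[CO2*] = 82.1 μmol/kg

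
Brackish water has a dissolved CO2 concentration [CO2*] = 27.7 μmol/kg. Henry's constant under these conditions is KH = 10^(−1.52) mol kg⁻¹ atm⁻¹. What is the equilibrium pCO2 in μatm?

pCO2 = 917 μatm

KH = 10^(−1.52) = 3.020×10^-2 mol kg⁻¹ atm⁻¹
pCO2 = [CO2*]/KH = 27.7×10^-6 / 3.020×10^-2 = 9.17×10^-4 atm = 917 μatm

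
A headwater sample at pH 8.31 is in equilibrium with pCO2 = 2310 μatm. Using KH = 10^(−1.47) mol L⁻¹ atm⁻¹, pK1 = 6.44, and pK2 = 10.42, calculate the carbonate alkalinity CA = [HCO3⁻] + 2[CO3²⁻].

[CO2*] = KH · pCO2 = 10^(−1.47) × 2310×10^-6 = 7.827×10^-5 mol/L
α₀ = 1/(1 + K1/[H⁺] + K1K2/[H⁺]²) = 1/(1 + 10^+1.87 + 10^-0.24) = 0.01321
DIC = [CO2*]/α₀ = 7.827×10^-5 / 0.01321 = 5.926 mmol/L
CA = (α₁ + 2α₂)·DIC = (0.9792 + 2×0.007601) × 5.926 = 5.89 mmol/L

CA = 5.89 mmol/L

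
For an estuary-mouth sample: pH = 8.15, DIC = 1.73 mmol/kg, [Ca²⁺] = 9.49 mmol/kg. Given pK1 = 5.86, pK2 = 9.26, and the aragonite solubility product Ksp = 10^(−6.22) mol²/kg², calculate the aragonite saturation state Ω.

α₂ = 1 / (1 + [H⁺]/K2 + [H⁺]²/(K1K2)) = 1 / (1 + 10^+1.11 + 10^-1.18)
   = 1 / (1 + 12.882 + 0.066069) = 1/13.949 = 0.07169
[CO3²⁻] = α₂ × DIC = 0.07169 × 1.73 = 0.1240 mmol/kg
Ksp = 10^(−6.22) = 6.026×10^-7
Ω = [Ca²⁺][CO3²⁻]/Ksp = (9.49×10^-3)(1.240×10^-4) / 6.026×10^-7 = 1.95

Ω = 1.95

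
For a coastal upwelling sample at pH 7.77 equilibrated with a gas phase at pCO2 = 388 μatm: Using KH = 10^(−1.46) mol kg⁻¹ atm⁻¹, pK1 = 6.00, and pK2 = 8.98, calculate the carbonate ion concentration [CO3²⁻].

[CO2*] = KH · pCO2 = 10^(−1.46) × 388×10^-6 = 1.345×10^-5 mol/kg
α₀ = 1/(1 + K1/[H⁺] + K1K2/[H⁺]²) = 1/(1 + 10^+1.77 + 10^+0.56) = 0.01574
DIC = [CO2*]/α₀ = 1.345×10^-5 / 0.01574 = 0.8545 mmol/kg
[CO3²⁻] = α₂·DIC; α₂ = 0.05716, so [CO3²⁻] = 0.05716 × 0.8545 = 0.0488 mmol/kg

[CO3²⁻] = 0.0488 mmol/kg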